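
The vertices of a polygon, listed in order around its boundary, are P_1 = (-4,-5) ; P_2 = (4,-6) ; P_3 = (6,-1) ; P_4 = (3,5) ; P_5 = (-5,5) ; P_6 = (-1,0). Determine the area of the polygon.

Apply the surveyor's formula: 2A = Σ (x_i·y_{i+1} − x_{i+1}·y_i), indices taken mod 6.
Σ = (44) + (32) + (33) + (40) + (5) + (5) = 159
Area = |Σ|/2 = 79.5.

79.5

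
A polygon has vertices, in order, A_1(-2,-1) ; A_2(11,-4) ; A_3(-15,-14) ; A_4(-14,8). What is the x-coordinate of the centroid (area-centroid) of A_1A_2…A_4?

Apply the surveyor's formula. First the cross-terms c_i = x_i·y_{i+1} − x_{i+1}·y_i:
  19, -214, -316, 30  ⇒  2A = -481, A = -240.5.
Then Σ (x_i + x_{i+1})·c_i = 9711, so x̄ = 9711 / (6·(-240.5)) = -249/37.

-249/37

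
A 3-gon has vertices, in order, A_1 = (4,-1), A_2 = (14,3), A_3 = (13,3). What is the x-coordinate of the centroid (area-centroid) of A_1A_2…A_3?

Apply Gauss's area formula. First the cross-terms c_i = x_i·y_{i+1} − x_{i+1}·y_i:
  26, 3, -25  ⇒  2A = 4, A = 2.
Then Σ (x_i + x_{i+1})·c_i = 124, so x̄ = 124 / (6·2) = 31/3.

31/3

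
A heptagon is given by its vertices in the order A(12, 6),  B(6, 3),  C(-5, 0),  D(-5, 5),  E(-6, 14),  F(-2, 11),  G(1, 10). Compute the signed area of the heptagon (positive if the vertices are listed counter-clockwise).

A→B: (12)(3) − (6)(6) = 0
B→C: (6)(0) − (-5)(3) = 15
C→D: (-5)(5) − (-5)(0) = -25
D→E: (-5)(14) − (-6)(5) = -40
E→F: (-6)(11) − (-2)(14) = -38
F→G: (-2)(10) − (1)(11) = -31
G→A: (1)(6) − (12)(10) = -114
Σ = -233
Signed area = Σ/2 = -116.5 (negative ⇒ clockwise traversal).

-116.5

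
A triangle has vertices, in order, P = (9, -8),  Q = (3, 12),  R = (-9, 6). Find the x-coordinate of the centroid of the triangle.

Apply Gauss's area formula. First the cross-terms c_i = x_i·y_{i+1} − x_{i+1}·y_i:
  132, 126, 18  ⇒  2A = 276, A = 138.
Then Σ (x_i + x_{i+1})·c_i = 828, so x̄ = 828 / (6·138) = 1.

1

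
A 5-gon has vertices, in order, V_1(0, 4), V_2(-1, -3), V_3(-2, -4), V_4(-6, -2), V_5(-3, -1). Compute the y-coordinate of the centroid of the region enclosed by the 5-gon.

-17/15

Apply the shoelace (surveyor's) formula. First the cross-terms c_i = x_i·y_{i+1} − x_{i+1}·y_i:
  4, -2, -20, 0, -12  ⇒  2A = -30, A = -15.
Then Σ (y_i + y_{i+1})·c_i = 102, so ȳ = 102 / (6·(-15)) = -17/15.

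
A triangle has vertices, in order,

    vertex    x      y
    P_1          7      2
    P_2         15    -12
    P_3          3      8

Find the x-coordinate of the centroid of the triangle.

Apply the shoelace formula. First the cross-terms c_i = x_i·y_{i+1} − x_{i+1}·y_i:
  -114, 156, -50  ⇒  2A = -8, A = -4.
Then Σ (x_i + x_{i+1})·c_i = -200, so x̄ = -200 / (6·(-4)) = 25/3.

25/3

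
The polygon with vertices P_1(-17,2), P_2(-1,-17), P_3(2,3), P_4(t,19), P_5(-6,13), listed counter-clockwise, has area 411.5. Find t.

Write out the shoelace sum; only the two edges meeting at P_4 involve t:
2·Area = [(2·19 − t·3) + (t·13 − (-6)·19)] + 531
       = 10·t + 683 = 823
⇒ t = 14.

14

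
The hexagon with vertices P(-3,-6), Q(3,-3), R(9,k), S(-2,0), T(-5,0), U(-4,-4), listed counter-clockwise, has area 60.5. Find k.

7

The doubled signed area Σ (x_i y_{i+1} − x_{i+1} y_i) is linear in k.
With k=0 it equals 86; the coefficient of k is 5 (from the two edges through R).
So 5·k + 86 = 2·60.5 = 121 ⇒ k = 7.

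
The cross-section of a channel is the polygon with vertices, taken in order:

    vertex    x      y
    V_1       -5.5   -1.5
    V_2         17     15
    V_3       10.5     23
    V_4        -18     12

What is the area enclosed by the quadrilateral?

Apply the shoelace formula: 2A = Σ (x_i·y_{i+1} − x_{i+1}·y_i), indices taken mod 4.
Cross-terms: -57, 233.5, 540, 93  ⇒  Σ = 809.5
Area = |Σ|/2 = 404.75.

404.75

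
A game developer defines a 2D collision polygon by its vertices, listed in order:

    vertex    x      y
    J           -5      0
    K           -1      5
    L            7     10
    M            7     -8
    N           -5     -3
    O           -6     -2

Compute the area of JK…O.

137.5

Apply the surveyor's formula: 2A = Σ (x_i·y_{i+1} − x_{i+1}·y_i), indices taken mod 6.
Cross-terms: -25, -45, -126, -61, -8, -10  ⇒  Σ = -275
Area = |Σ|/2 = 137.5.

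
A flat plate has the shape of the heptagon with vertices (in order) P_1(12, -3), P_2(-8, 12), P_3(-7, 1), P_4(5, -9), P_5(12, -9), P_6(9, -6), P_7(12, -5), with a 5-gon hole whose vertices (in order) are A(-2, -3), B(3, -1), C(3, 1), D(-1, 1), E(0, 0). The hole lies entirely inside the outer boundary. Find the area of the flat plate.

Outer boundary:
Σ = (120) + (76) + (58) + (63) + (9) + (27) + (24) = 377
Area = |Σ|/2 = 188.5.
Hole:
Apply the shoelace (surveyor's) formula: 2A = Σ (x_i·y_{i+1} − x_{i+1}·y_i), indices taken mod 5.
Cross-terms: 11, 6, 4, 0, 0  ⇒  Σ = 21
Area = |Σ|/2 = 10.5.
Net area = 188.5 − 10.5 = 178.

178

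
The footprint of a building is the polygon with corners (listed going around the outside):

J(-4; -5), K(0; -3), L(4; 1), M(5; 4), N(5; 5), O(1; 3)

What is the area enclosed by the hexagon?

Σ = (12) + (12) + (11) + (5) + (10) + (7) = 57
Area = |Σ|/2 = 28.5.

28.5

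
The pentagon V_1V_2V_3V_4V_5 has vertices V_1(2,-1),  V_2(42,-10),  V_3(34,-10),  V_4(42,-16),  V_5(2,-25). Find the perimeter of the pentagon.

|V_1V_2| = √((40)² + (-9)²) = √1681 = 41
|V_2V_3| = √((-8)² + (0)²) = √64 = 8
|V_3V_4| = √((8)² + (-6)²) = √100 = 10
|V_4V_5| = √((-40)² + (-9)²) = √1681 = 41
|V_5V_1| = √((0)² + (24)²) = √576 = 24
Perimeter = 41 + 8 + 10 + 41 + 24 = 124.

124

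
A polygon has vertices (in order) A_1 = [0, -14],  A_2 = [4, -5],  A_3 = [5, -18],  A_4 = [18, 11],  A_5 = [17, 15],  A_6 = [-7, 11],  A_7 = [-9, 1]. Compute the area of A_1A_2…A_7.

Σ = (56) + (-47) + (379) + (83) + (292) + (92) + (126) = 981
Area = |Σ|/2 = 490.5.

490.5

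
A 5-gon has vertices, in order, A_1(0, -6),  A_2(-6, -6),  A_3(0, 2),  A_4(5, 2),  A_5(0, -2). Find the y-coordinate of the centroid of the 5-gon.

-110/51

Apply Gauss's area formula. First the cross-terms c_i = x_i·y_{i+1} − x_{i+1}·y_i:
  -36, -12, -10, -10, 0  ⇒  2A = -68, A = -34.
Then Σ (y_i + y_{i+1})·c_i = 440, so ȳ = 440 / (6·(-34)) = -110/51.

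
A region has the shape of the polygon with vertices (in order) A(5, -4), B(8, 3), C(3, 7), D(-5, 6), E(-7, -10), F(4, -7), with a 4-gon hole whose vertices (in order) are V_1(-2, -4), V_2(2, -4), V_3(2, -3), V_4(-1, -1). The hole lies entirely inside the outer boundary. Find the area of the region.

Outer boundary:
Apply the shoelace formula: 2A = Σ (x_i·y_{i+1} − x_{i+1}·y_i), indices taken mod 6.
A→B: (5)(3) − (8)(-4) = 47
B→C: (8)(7) − (3)(3) = 47
C→D: (3)(6) − (-5)(7) = 53
D→E: (-5)(-10) − (-7)(6) = 92
E→F: (-7)(-7) − (4)(-10) = 89
F→A: (4)(-4) − (5)(-7) = 19
Σ = 347
Area = |Σ|/2 = 173.5.
Hole:
Apply the shoelace formula: 2A = Σ (x_i·y_{i+1} − x_{i+1}·y_i), indices taken mod 4.
Cross-terms: 16, 2, -5, 2  ⇒  Σ = 15
Area = |Σ|/2 = 7.5.
Net area = 173.5 − 7.5 = 166.

166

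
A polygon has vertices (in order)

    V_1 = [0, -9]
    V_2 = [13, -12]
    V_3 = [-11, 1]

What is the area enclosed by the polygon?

Apply the surveyor's formula: 2A = Σ (x_i·y_{i+1} − x_{i+1}·y_i), indices taken mod 3.
Cross-terms: 117, -119, 99  ⇒  Σ = 97
Area = |Σ|/2 = 48.5.

48.5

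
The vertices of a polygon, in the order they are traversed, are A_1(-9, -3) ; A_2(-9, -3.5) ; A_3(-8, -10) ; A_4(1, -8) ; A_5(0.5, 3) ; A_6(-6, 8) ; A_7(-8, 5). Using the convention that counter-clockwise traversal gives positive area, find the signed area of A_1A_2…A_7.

Apply Gauss's area formula: 2A = Σ (x_i·y_{i+1} − x_{i+1}·y_i), indices taken mod 7.
Σ = (4.5) + (62) + (74) + (7) + (22) + (34) + (69) = 272.5
Signed area = Σ/2 = 136.25 (positive ⇒ counter-clockwise traversal).

136.25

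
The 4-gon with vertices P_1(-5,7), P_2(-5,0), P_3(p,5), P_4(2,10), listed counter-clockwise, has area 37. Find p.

The doubled signed area Σ (x_i y_{i+1} − x_{i+1} y_i) is linear in p.
With p=0 it equals 64; the coefficient of p is 10 (from the two edges through P_3).
So 10·p + 64 = 2·37 = 74 ⇒ p = 1.

1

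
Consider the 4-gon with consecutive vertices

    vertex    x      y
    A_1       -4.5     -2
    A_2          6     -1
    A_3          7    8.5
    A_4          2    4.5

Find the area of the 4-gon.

A_1→A_2: (-4.5)(-1) − (6)(-2) = 16.5
A_2→A_3: (6)(8.5) − (7)(-1) = 58
A_3→A_4: (7)(4.5) − (2)(8.5) = 14.5
A_4→A_1: (2)(-2) − (-4.5)(4.5) = 16.25
Σ = 105.25
Area = |Σ|/2 = 52.625.

52.625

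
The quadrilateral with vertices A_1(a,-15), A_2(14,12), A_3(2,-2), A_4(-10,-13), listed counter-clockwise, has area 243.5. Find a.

The doubled signed area Σ (x_i y_{i+1} − x_{i+1} y_i) is linear in a.
With a=0 it equals 262; the coefficient of a is 25 (from the two edges through A_1).
So 25·a + 262 = 2·243.5 = 487 ⇒ a = 9.

9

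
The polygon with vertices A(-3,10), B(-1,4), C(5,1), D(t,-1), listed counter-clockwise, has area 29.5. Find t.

10

The doubled signed area Σ (x_i y_{i+1} − x_{i+1} y_i) is linear in t.
With t=0 it equals -31; the coefficient of t is 9 (from the two edges through D).
So 9·t + -31 = 2·29.5 = 59 ⇒ t = 10.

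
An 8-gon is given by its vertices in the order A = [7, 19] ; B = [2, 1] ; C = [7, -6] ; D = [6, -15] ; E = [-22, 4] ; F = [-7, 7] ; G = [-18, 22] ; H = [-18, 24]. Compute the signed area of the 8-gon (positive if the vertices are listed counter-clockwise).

-562.5

Σ = (-31) + (-19) + (-69) + (-306) + (-126) + (-28) + (-36) + (-510) = -1125
Signed area = Σ/2 = -562.5 (negative ⇒ clockwise traversal).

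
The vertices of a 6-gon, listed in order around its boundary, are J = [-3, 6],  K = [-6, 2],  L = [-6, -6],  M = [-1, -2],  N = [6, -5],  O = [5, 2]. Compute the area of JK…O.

87

Apply the shoelace (surveyor's) formula: 2A = Σ (x_i·y_{i+1} − x_{i+1}·y_i), indices taken mod 6.
Σ = (30) + (48) + (6) + (17) + (37) + (36) = 174
Area = |Σ|/2 = 87.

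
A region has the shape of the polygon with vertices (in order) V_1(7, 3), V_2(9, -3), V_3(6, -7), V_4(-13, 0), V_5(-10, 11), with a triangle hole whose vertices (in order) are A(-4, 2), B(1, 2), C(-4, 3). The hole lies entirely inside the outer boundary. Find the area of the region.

214.5

Outer boundary:
V_1→V_2: (7)(-3) − (9)(3) = -48
V_2→V_3: (9)(-7) − (6)(-3) = -45
V_3→V_4: (6)(0) − (-13)(-7) = -91
V_4→V_5: (-13)(11) − (-10)(0) = -143
V_5→V_1: (-10)(3) − (7)(11) = -107
Σ = -434
Area = |Σ|/2 = 217.
Hole:
Apply the shoelace formula: 2A = Σ (x_i·y_{i+1} − x_{i+1}·y_i), indices taken mod 3.
Cross-terms: -10, 11, 4  ⇒  Σ = 5
Area = |Σ|/2 = 2.5.
Net area = 217 − 2.5 = 214.5.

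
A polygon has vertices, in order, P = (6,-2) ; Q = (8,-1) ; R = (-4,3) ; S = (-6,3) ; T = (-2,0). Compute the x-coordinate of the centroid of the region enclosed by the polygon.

64/69

Apply the shoelace (surveyor's) formula. First the cross-terms c_i = x_i·y_{i+1} − x_{i+1}·y_i:
  10, 20, 6, 6, 4  ⇒  2A = 46, A = 23.
Then Σ (x_i + x_{i+1})·c_i = 128, so x̄ = 128 / (6·23) = 64/69.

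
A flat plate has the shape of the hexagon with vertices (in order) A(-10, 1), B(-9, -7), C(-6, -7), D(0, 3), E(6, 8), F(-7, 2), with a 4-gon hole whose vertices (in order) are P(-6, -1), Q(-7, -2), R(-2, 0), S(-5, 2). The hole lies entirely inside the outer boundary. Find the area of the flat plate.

Outer boundary:
Apply Gauss's area formula: 2A = Σ (x_i·y_{i+1} − x_{i+1}·y_i), indices taken mod 6.
Σ = (79) + (21) + (-18) + (-18) + (68) + (13) = 145
Area = |Σ|/2 = 72.5.
Hole:
Apply the shoelace formula: 2A = Σ (x_i·y_{i+1} − x_{i+1}·y_i), indices taken mod 4.
Σ = (5) + (-4) + (-4) + (17) = 14
Area = |Σ|/2 = 7.
Net area = 72.5 − 7 = 65.5.

65.5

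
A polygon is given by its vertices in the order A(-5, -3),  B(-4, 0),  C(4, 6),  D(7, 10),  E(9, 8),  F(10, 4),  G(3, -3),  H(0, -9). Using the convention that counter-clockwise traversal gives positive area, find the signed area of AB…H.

Cross-terms: -12, -24, -2, -34, -44, -42, -27, -45  ⇒  Σ = -230
Signed area = Σ/2 = -115 (negative ⇒ clockwise traversal).

-115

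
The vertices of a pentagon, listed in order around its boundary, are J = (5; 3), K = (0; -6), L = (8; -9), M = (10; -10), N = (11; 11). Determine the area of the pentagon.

Apply the shoelace formula: 2A = Σ (x_i·y_{i+1} − x_{i+1}·y_i), indices taken mod 5.
Σ = (-30) + (48) + (10) + (220) + (-22) = 226
Area = |Σ|/2 = 113.

113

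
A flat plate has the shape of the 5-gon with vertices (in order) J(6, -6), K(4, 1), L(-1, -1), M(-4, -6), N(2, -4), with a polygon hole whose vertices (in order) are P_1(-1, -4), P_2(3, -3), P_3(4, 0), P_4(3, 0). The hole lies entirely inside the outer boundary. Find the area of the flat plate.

Outer boundary:
Apply the shoelace formula: 2A = Σ (x_i·y_{i+1} − x_{i+1}·y_i), indices taken mod 5.
Σ = (30) + (-3) + (2) + (28) + (12) = 69
Area = |Σ|/2 = 34.5.
Hole:
Σ = (15) + (12) + (0) + (-12) = 15
Area = |Σ|/2 = 7.5.
Net area = 34.5 − 7.5 = 27.

27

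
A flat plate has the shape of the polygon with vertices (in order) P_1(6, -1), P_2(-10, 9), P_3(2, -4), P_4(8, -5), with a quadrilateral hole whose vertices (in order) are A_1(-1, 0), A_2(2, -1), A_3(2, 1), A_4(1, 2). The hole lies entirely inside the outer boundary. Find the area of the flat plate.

Outer boundary:
Cross-terms: 44, 22, 22, 22  ⇒  Σ = 110
Area = |Σ|/2 = 55.
Hole:
A_1→A_2: (-1)(-1) − (2)(0) = 1
A_2→A_3: (2)(1) − (2)(-1) = 4
A_3→A_4: (2)(2) − (1)(1) = 3
A_4→A_1: (1)(0) − (-1)(2) = 2
Σ = 10
Area = |Σ|/2 = 5.
Net area = 55 − 5 = 50.

50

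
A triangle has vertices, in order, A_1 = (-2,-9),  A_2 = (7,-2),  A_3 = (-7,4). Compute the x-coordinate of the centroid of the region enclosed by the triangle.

-2/3

Apply the shoelace formula. First the cross-terms c_i = x_i·y_{i+1} − x_{i+1}·y_i:
  67, 14, 71  ⇒  2A = 152, A = 76.
Then Σ (x_i + x_{i+1})·c_i = -304, so x̄ = -304 / (6·76) = -2/3.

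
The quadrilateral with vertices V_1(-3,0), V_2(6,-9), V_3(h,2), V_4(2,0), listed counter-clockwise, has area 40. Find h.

5

Write out the shoelace sum; only the two edges meeting at V_3 involve h:
2·Area = [(6·2 − h·(-9)) + (h·0 − 2·2)] + 27
       = 9·h + 35 = 80
⇒ h = 5.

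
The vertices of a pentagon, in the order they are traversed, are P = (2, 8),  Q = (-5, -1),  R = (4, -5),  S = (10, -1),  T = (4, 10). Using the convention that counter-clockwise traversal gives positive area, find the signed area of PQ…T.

114.5

Apply Gauss's area formula: 2A = Σ (x_i·y_{i+1} − x_{i+1}·y_i), indices taken mod 5.
Σ = (38) + (29) + (46) + (104) + (12) = 229
Signed area = Σ/2 = 114.5 (positive ⇒ counter-clockwise traversal).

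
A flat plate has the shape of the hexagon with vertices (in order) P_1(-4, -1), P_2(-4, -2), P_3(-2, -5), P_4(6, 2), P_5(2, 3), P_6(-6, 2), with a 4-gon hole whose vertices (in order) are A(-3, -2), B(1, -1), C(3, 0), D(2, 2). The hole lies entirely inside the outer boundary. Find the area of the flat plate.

40

Outer boundary:
Cross-terms: 4, 16, 26, 14, 22, 14  ⇒  Σ = 96
Area = |Σ|/2 = 48.
Hole:
Apply the shoelace (surveyor's) formula: 2A = Σ (x_i·y_{i+1} − x_{i+1}·y_i), indices taken mod 4.
A→B: (-3)(-1) − (1)(-2) = 5
B→C: (1)(0) − (3)(-1) = 3
C→D: (3)(2) − (2)(0) = 6
D→A: (2)(-2) − (-3)(2) = 2
Σ = 16
Area = |Σ|/2 = 8.
Net area = 48 − 8 = 40.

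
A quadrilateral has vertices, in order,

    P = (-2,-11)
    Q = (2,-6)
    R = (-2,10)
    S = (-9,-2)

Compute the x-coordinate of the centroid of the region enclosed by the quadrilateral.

-3

Apply Gauss's area formula. First the cross-terms c_i = x_i·y_{i+1} − x_{i+1}·y_i:
  34, 8, 94, 95  ⇒  2A = 231, A = 115.5.
Then Σ (x_i + x_{i+1})·c_i = -2079, so x̄ = -2079 / (6·115.5) = -3.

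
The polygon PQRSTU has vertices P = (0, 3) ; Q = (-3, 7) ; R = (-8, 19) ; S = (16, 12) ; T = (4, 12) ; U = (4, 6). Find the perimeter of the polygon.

66

|PQ| = √((-3)² + (4)²) = √25 = 5
|QR| = √((-5)² + (12)²) = √169 = 13
|RS| = √((24)² + (-7)²) = √625 = 25
|ST| = √((-12)² + (0)²) = √144 = 12
|TU| = √((0)² + (-6)²) = √36 = 6
|UP| = √((-4)² + (-3)²) = √25 = 5
Perimeter = 5 + 13 + 25 + 12 + 6 + 5 = 66.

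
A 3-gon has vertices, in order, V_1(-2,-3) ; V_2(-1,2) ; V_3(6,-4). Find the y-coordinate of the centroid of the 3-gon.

Apply the surveyor's formula. First the cross-terms c_i = x_i·y_{i+1} − x_{i+1}·y_i:
  -7, -8, -26  ⇒  2A = -41, A = -20.5.
Then Σ (y_i + y_{i+1})·c_i = 205, so ȳ = 205 / (6·(-20.5)) = -5/3.

-5/3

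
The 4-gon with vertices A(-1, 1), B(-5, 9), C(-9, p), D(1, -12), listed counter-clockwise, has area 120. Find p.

Write out the shoelace sum; only the two edges meeting at C involve p:
2·Area = [((-5)·p − (-9)·9) + ((-9)·(-12) − 1·p)] + -15
       = -6·p + 174 = 240
⇒ p = -11.

-11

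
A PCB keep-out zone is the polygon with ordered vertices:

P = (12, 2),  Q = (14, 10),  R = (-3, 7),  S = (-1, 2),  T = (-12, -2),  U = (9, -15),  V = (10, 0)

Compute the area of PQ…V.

307.5

Apply Gauss's area formula: 2A = Σ (x_i·y_{i+1} − x_{i+1}·y_i), indices taken mod 7.
Cross-terms: 92, 128, 1, 26, 198, 150, 20  ⇒  Σ = 615
Area = |Σ|/2 = 307.5.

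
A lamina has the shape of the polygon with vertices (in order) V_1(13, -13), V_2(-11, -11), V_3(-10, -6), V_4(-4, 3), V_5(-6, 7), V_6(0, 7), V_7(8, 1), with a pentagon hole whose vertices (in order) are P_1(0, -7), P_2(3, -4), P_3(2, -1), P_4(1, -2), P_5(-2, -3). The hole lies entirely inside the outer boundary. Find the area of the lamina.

289.5

Outer boundary:
Apply the shoelace formula: 2A = Σ (x_i·y_{i+1} − x_{i+1}·y_i), indices taken mod 7.
V_1→V_2: (13)(-11) − (-11)(-13) = -286
V_2→V_3: (-11)(-6) − (-10)(-11) = -44
V_3→V_4: (-10)(3) − (-4)(-6) = -54
V_4→V_5: (-4)(7) − (-6)(3) = -10
V_5→V_6: (-6)(7) − (0)(7) = -42
V_6→V_7: (0)(1) − (8)(7) = -56
V_7→V_1: (8)(-13) − (13)(1) = -117
Σ = -609
Area = |Σ|/2 = 304.5.
Hole:
Σ = (21) + (5) + (-3) + (-7) + (14) = 30
Area = |Σ|/2 = 15.
Net area = 304.5 − 15 = 289.5.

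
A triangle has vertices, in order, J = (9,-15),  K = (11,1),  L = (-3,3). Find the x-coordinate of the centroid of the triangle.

17/3

Apply the surveyor's formula. First the cross-terms c_i = x_i·y_{i+1} − x_{i+1}·y_i:
  174, 36, 18  ⇒  2A = 228, A = 114.
Then Σ (x_i + x_{i+1})·c_i = 3876, so x̄ = 3876 / (6·114) = 17/3.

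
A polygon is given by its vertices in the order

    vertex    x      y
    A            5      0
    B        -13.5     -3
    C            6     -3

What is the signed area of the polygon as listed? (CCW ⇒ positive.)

29.25

Apply the shoelace formula: 2A = Σ (x_i·y_{i+1} − x_{i+1}·y_i), indices taken mod 3.
A→B: (5)(-3) − (-13.5)(0) = -15
B→C: (-13.5)(-3) − (6)(-3) = 58.5
C→A: (6)(0) − (5)(-3) = 15
Σ = 58.5
Signed area = Σ/2 = 29.25 (positive ⇒ counter-clockwise traversal).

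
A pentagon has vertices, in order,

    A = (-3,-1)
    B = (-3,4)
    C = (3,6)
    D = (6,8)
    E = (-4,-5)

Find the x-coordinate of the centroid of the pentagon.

Apply the surveyor's formula. First the cross-terms c_i = x_i·y_{i+1} − x_{i+1}·y_i:
  -15, -30, -12, 2, -11  ⇒  2A = -66, A = -33.
Then Σ (x_i + x_{i+1})·c_i = 63, so x̄ = 63 / (6·(-33)) = -7/22.

-7/22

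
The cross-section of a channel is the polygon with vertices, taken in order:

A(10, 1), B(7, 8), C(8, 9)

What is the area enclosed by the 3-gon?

Apply the shoelace formula: 2A = Σ (x_i·y_{i+1} − x_{i+1}·y_i), indices taken mod 3.
A→B: (10)(8) − (7)(1) = 73
B→C: (7)(9) − (8)(8) = -1
C→A: (8)(1) − (10)(9) = -82
Σ = -10
Area = |Σ|/2 = 5.

5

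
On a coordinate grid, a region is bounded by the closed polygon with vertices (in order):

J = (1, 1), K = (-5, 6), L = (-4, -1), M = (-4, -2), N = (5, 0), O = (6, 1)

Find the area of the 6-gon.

32

Cross-terms: 11, 29, 4, 10, 5, 5  ⇒  Σ = 64
Area = |Σ|/2 = 32.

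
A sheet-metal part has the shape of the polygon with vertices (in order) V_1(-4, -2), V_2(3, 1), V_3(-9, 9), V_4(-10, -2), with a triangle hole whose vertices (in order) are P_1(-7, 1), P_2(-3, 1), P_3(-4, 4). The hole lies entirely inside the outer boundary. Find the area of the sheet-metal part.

73

Outer boundary:
V_1→V_2: (-4)(1) − (3)(-2) = 2
V_2→V_3: (3)(9) − (-9)(1) = 36
V_3→V_4: (-9)(-2) − (-10)(9) = 108
V_4→V_1: (-10)(-2) − (-4)(-2) = 12
Σ = 158
Area = |Σ|/2 = 79.
Hole:
Apply the surveyor's formula: 2A = Σ (x_i·y_{i+1} − x_{i+1}·y_i), indices taken mod 3.
Σ = (-4) + (-8) + (24) = 12
Area = |Σ|/2 = 6.
Net area = 79 − 6 = 73.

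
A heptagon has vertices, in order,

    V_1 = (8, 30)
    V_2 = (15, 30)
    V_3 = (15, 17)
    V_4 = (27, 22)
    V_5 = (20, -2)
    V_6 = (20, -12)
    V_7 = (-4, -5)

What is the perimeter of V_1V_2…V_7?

|V_1V_2| = √((7)² + (0)²) = √49 = 7
|V_2V_3| = √((0)² + (-13)²) = √169 = 13
|V_3V_4| = √((12)² + (5)²) = √169 = 13
|V_4V_5| = √((-7)² + (-24)²) = √625 = 25
|V_5V_6| = √((0)² + (-10)²) = √100 = 10
|V_6V_7| = √((-24)² + (7)²) = √625 = 25
|V_7V_1| = √((12)² + (35)²) = √1369 = 37
Perimeter = 7 + 13 + 13 + 25 + 10 + 25 + 37 = 130.

130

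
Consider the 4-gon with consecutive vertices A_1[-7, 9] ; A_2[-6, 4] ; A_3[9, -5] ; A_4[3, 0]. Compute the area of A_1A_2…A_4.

31

Apply the shoelace formula: 2A = Σ (x_i·y_{i+1} − x_{i+1}·y_i), indices taken mod 4.
Σ = (26) + (-6) + (15) + (27) = 62
Area = |Σ|/2 = 31.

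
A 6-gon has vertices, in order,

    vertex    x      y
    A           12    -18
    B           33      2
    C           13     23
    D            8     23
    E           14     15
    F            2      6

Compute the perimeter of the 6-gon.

114

|AB| = √((21)² + (20)²) = √841 = 29
|BC| = √((-20)² + (21)²) = √841 = 29
|CD| = √((-5)² + (0)²) = √25 = 5
|DE| = √((6)² + (-8)²) = √100 = 10
|EF| = √((-12)² + (-9)²) = √225 = 15
|FA| = √((10)² + (-24)²) = √676 = 26
Perimeter = 29 + 29 + 5 + 10 + 15 + 26 = 114.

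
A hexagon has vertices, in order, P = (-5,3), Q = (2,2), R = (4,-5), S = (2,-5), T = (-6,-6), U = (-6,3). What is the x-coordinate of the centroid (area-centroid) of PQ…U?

-243/143

Apply the shoelace formula. First the cross-terms c_i = x_i·y_{i+1} − x_{i+1}·y_i:
  -16, -18, -10, -42, -54, -3  ⇒  2A = -143, A = -71.5.
Then Σ (x_i + x_{i+1})·c_i = 729, so x̄ = 729 / (6·(-71.5)) = -243/143.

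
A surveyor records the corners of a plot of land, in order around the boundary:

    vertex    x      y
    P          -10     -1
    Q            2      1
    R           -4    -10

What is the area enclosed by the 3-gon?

60

Apply the surveyor's formula: 2A = Σ (x_i·y_{i+1} − x_{i+1}·y_i), indices taken mod 3.
Σ = (-8) + (-16) + (-96) = -120
Area = |Σ|/2 = 60.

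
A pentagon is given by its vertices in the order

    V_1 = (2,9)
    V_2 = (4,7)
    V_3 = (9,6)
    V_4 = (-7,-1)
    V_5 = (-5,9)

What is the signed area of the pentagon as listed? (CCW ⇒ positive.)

Σ = (-22) + (-39) + (33) + (-68) + (-63) = -159
Signed area = Σ/2 = -79.5 (negative ⇒ clockwise traversal).

-79.5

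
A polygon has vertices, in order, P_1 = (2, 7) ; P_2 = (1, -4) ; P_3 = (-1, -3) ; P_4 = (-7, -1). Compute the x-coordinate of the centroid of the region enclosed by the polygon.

Apply the shoelace (surveyor's) formula. First the cross-terms c_i = x_i·y_{i+1} − x_{i+1}·y_i:
  -15, -7, -20, -47  ⇒  2A = -89, A = -44.5.
Then Σ (x_i + x_{i+1})·c_i = 350, so x̄ = 350 / (6·(-44.5)) = -350/267.

-350/267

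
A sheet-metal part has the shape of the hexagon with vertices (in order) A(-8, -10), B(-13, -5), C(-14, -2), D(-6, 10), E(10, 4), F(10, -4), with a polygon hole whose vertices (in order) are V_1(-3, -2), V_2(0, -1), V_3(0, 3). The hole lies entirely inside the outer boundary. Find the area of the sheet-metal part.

Outer boundary:
Apply Gauss's area formula: 2A = Σ (x_i·y_{i+1} − x_{i+1}·y_i), indices taken mod 6.
Σ = (-90) + (-44) + (-152) + (-124) + (-80) + (-132) = -622
Area = |Σ|/2 = 311.
Hole:
Apply the surveyor's formula: 2A = Σ (x_i·y_{i+1} − x_{i+1}·y_i), indices taken mod 3.
Cross-terms: 3, 0, 9  ⇒  Σ = 12
Area = |Σ|/2 = 6.
Net area = 311 − 6 = 305.

305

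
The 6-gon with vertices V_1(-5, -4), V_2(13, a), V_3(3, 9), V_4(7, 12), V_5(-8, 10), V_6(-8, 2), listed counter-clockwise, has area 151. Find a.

14

The doubled signed area Σ (x_i y_{i+1} − x_{i+1} y_i) is linear in a.
With a=0 it equals 414; the coefficient of a is -8 (from the two edges through V_2).
So -8·a + 414 = 2·151 = 302 ⇒ a = 14.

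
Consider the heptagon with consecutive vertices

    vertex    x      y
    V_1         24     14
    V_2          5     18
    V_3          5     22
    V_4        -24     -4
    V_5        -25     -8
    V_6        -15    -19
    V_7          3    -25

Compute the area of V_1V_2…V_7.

1205.5

Σ = (362) + (20) + (508) + (92) + (355) + (432) + (642) = 2411
Area = |Σ|/2 = 1205.5.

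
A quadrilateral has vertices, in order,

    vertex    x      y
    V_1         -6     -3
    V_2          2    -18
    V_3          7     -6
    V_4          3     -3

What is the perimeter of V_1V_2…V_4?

44

|V_1V_2| = √((8)² + (-15)²) = √289 = 17
|V_2V_3| = √((5)² + (12)²) = √169 = 13
|V_3V_4| = √((-4)² + (3)²) = √25 = 5
|V_4V_1| = √((-9)² + (0)²) = √81 = 9
Perimeter = 17 + 13 + 5 + 9 = 44.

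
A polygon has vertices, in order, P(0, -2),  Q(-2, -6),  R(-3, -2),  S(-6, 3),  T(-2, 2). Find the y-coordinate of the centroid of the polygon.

Apply the shoelace formula. First the cross-terms c_i = x_i·y_{i+1} − x_{i+1}·y_i:
  -4, -14, -21, -6, 4  ⇒  2A = -41, A = -20.5.
Then Σ (y_i + y_{i+1})·c_i = 93, so ȳ = 93 / (6·(-20.5)) = -31/41.

-31/41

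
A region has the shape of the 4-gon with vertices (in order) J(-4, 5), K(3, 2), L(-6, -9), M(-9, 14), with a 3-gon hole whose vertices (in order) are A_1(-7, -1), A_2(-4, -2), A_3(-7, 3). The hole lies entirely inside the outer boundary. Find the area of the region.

90

Outer boundary:
J→K: (-4)(2) − (3)(5) = -23
K→L: (3)(-9) − (-6)(2) = -15
L→M: (-6)(14) − (-9)(-9) = -165
M→J: (-9)(5) − (-4)(14) = 11
Σ = -192
Area = |Σ|/2 = 96.
Hole:
A_1→A_2: (-7)(-2) − (-4)(-1) = 10
A_2→A_3: (-4)(3) − (-7)(-2) = -26
A_3→A_1: (-7)(-1) − (-7)(3) = 28
Σ = 12
Area = |Σ|/2 = 6.
Net area = 96 − 6 = 90.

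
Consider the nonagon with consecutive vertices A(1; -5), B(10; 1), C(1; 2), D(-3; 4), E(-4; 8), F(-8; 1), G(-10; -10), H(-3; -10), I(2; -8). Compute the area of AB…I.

167

A→B: (1)(1) − (10)(-5) = 51
B→C: (10)(2) − (1)(1) = 19
C→D: (1)(4) − (-3)(2) = 10
D→E: (-3)(8) − (-4)(4) = -8
E→F: (-4)(1) − (-8)(8) = 60
F→G: (-8)(-10) − (-10)(1) = 90
G→H: (-10)(-10) − (-3)(-10) = 70
H→I: (-3)(-8) − (2)(-10) = 44
I→A: (2)(-5) − (1)(-8) = -2
Σ = 334
Area = |Σ|/2 = 167.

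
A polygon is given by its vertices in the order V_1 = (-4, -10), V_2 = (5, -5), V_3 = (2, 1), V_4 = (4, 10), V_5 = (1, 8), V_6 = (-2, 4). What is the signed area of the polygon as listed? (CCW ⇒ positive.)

V_1→V_2: (-4)(-5) − (5)(-10) = 70
V_2→V_3: (5)(1) − (2)(-5) = 15
V_3→V_4: (2)(10) − (4)(1) = 16
V_4→V_5: (4)(8) − (1)(10) = 22
V_5→V_6: (1)(4) − (-2)(8) = 20
V_6→V_1: (-2)(-10) − (-4)(4) = 36
Σ = 179
Signed area = Σ/2 = 89.5 (positive ⇒ counter-clockwise traversal).

89.5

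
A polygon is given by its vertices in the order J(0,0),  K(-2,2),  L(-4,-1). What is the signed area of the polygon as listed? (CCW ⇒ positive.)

5

Apply the surveyor's formula: 2A = Σ (x_i·y_{i+1} − x_{i+1}·y_i), indices taken mod 3.
J→K: (0)(2) − (-2)(0) = 0
K→L: (-2)(-1) − (-4)(2) = 10
L→J: (-4)(0) − (0)(-1) = 0
Σ = 10
Signed area = Σ/2 = 5 (positive ⇒ counter-clockwise traversal).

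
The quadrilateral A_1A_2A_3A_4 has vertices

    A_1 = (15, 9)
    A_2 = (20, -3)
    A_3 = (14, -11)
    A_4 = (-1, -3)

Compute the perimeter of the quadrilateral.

|A_1A_2| = √((5)² + (-12)²) = √169 = 13
|A_2A_3| = √((-6)² + (-8)²) = √100 = 10
|A_3A_4| = √((-15)² + (8)²) = √289 = 17
|A_4A_1| = √((16)² + (12)²) = √400 = 20
Perimeter = 13 + 10 + 17 + 20 = 60.

60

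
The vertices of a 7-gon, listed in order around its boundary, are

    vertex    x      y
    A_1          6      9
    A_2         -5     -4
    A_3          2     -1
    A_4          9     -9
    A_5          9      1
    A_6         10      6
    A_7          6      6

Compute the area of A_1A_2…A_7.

Apply the surveyor's formula: 2A = Σ (x_i·y_{i+1} − x_{i+1}·y_i), indices taken mod 7.
Cross-terms: 21, 13, -9, 90, 44, 24, 18  ⇒  Σ = 201
Area = |Σ|/2 = 100.5.

100.5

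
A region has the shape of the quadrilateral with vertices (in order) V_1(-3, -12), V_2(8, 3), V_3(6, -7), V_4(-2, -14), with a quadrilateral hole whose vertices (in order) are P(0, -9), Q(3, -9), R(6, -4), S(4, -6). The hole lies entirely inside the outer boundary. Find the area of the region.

Outer boundary:
Cross-terms: 87, -74, -98, -18  ⇒  Σ = -103
Area = |Σ|/2 = 51.5.
Hole:
Apply the shoelace (surveyor's) formula: 2A = Σ (x_i·y_{i+1} − x_{i+1}·y_i), indices taken mod 4.
Cross-terms: 27, 42, -20, -36  ⇒  Σ = 13
Area = |Σ|/2 = 6.5.
Net area = 51.5 − 6.5 = 45.

45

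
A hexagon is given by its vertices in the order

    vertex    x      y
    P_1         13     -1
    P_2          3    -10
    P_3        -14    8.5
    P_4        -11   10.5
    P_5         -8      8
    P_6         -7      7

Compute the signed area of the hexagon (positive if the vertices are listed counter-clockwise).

-191.5

Σ = (-127) + (-114.5) + (-53.5) + (-4) + (0) + (-84) = -383
Signed area = Σ/2 = -191.5 (negative ⇒ clockwise traversal).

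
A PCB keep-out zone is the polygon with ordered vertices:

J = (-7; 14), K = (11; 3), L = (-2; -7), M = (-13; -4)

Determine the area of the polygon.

269.5

Apply the surveyor's formula: 2A = Σ (x_i·y_{i+1} − x_{i+1}·y_i), indices taken mod 4.
Cross-terms: -175, -71, -83, -210  ⇒  Σ = -539
Area = |Σ|/2 = 269.5.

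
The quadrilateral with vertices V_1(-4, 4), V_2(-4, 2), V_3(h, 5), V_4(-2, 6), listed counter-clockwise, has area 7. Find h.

0

Write out the shoelace sum; only the two edges meeting at V_3 involve h:
2·Area = [((-4)·5 − h·2) + (h·6 − (-2)·5)] + 24
       = 4·h + 14 = 14
⇒ h = 0.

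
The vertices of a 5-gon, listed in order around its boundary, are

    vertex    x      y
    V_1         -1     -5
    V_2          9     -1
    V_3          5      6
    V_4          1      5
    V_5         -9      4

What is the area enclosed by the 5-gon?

111

Apply the shoelace (surveyor's) formula: 2A = Σ (x_i·y_{i+1} − x_{i+1}·y_i), indices taken mod 5.
Σ = (46) + (59) + (19) + (49) + (49) = 222
Area = |Σ|/2 = 111.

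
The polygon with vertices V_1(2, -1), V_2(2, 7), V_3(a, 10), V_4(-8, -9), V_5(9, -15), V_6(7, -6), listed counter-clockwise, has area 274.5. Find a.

The doubled signed area Σ (x_i y_{i+1} − x_{i+1} y_i) is linear in a.
With a=0 it equals 373; the coefficient of a is -16 (from the two edges through V_3).
So -16·a + 373 = 2·274.5 = 549 ⇒ a = -11.

-11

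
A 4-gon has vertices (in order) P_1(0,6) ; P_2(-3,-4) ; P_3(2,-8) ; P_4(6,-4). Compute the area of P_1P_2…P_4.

Σ = (18) + (32) + (40) + (36) = 126
Area = |Σ|/2 = 63.

63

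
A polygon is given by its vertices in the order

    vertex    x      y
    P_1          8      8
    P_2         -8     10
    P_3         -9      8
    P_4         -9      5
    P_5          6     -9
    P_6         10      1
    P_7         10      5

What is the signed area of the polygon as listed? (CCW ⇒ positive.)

Apply the surveyor's formula: 2A = Σ (x_i·y_{i+1} − x_{i+1}·y_i), indices taken mod 7.
Cross-terms: 144, 26, 27, 51, 96, 40, 40  ⇒  Σ = 424
Signed area = Σ/2 = 212 (positive ⇒ counter-clockwise traversal).

212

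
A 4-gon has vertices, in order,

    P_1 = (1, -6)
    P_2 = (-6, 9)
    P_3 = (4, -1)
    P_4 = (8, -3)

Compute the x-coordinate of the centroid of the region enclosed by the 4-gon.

Apply Gauss's area formula. First the cross-terms c_i = x_i·y_{i+1} − x_{i+1}·y_i:
  -27, -30, -4, -45  ⇒  2A = -106, A = -53.
Then Σ (x_i + x_{i+1})·c_i = -258, so x̄ = -258 / (6·(-53)) = 43/53.

43/53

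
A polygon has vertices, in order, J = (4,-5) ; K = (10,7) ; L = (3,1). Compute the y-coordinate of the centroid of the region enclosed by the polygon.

1

Apply Gauss's area formula. First the cross-terms c_i = x_i·y_{i+1} − x_{i+1}·y_i:
  78, -11, -19  ⇒  2A = 48, A = 24.
Then Σ (y_i + y_{i+1})·c_i = 144, so ȳ = 144 / (6·24) = 1.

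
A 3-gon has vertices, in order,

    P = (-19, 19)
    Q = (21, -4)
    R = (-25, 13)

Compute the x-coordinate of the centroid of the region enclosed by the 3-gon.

Apply Gauss's area formula. First the cross-terms c_i = x_i·y_{i+1} − x_{i+1}·y_i:
  -323, 173, -228  ⇒  2A = -378, A = -189.
Then Σ (x_i + x_{i+1})·c_i = 8694, so x̄ = 8694 / (6·(-189)) = -23/3.

-23/3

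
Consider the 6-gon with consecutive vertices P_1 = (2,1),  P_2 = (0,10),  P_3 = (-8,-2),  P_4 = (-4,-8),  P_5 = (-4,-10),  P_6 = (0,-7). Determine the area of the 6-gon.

Cross-terms: 20, 80, 56, 8, 28, 14  ⇒  Σ = 206
Area = |Σ|/2 = 103.

103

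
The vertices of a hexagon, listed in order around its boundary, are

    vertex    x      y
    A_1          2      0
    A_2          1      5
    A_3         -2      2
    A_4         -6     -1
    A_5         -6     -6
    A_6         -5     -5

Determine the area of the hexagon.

Σ = (10) + (12) + (14) + (30) + (0) + (10) = 76
Area = |Σ|/2 = 38.

38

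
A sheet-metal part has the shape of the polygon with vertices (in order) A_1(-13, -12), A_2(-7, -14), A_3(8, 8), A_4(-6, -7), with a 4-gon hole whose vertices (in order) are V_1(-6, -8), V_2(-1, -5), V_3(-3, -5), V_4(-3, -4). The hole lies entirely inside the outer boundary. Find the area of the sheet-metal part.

59

Outer boundary:
Apply the shoelace (surveyor's) formula: 2A = Σ (x_i·y_{i+1} − x_{i+1}·y_i), indices taken mod 4.
Σ = (98) + (56) + (-8) + (-19) = 127
Area = |Σ|/2 = 63.5.
Hole:
Cross-terms: 22, -10, -3, 0  ⇒  Σ = 9
Area = |Σ|/2 = 4.5.
Net area = 63.5 − 4.5 = 59.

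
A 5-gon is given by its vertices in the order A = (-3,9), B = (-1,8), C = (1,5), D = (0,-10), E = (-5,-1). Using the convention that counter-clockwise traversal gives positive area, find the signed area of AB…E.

-68

Apply Gauss's area formula: 2A = Σ (x_i·y_{i+1} − x_{i+1}·y_i), indices taken mod 5.
Σ = (-15) + (-13) + (-10) + (-50) + (-48) = -136
Signed area = Σ/2 = -68 (negative ⇒ clockwise traversal).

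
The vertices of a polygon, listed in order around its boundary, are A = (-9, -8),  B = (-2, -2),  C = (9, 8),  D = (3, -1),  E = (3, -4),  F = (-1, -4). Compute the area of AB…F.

A→B: (-9)(-2) − (-2)(-8) = 2
B→C: (-2)(8) − (9)(-2) = 2
C→D: (9)(-1) − (3)(8) = -33
D→E: (3)(-4) − (3)(-1) = -9
E→F: (3)(-4) − (-1)(-4) = -16
F→A: (-1)(-8) − (-9)(-4) = -28
Σ = -82
Area = |Σ|/2 = 41.

41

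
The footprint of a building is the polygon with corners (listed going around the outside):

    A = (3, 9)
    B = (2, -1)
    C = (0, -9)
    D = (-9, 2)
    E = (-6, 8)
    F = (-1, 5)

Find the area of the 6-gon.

113

Apply the surveyor's formula: 2A = Σ (x_i·y_{i+1} − x_{i+1}·y_i), indices taken mod 6.
Σ = (-21) + (-18) + (-81) + (-60) + (-22) + (-24) = -226
Area = |Σ|/2 = 113.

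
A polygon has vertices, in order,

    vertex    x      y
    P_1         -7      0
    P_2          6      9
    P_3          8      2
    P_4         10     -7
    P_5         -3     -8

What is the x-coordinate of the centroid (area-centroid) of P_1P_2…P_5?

Apply the shoelace formula. First the cross-terms c_i = x_i·y_{i+1} − x_{i+1}·y_i:
  -63, -60, -76, -101, -56  ⇒  2A = -356, A = -178.
Then Σ (x_i + x_{i+1})·c_i = -2292, so x̄ = -2292 / (6·(-178)) = 191/89.

191/89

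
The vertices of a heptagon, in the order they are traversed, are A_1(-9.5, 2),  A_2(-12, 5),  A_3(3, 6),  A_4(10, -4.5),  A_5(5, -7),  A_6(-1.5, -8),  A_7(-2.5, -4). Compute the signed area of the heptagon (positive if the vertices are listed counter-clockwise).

-169.5

Cross-terms: -23.5, -87, -73.5, -47.5, -50.5, -14, -43  ⇒  Σ = -339
Signed area = Σ/2 = -169.5 (negative ⇒ clockwise traversal).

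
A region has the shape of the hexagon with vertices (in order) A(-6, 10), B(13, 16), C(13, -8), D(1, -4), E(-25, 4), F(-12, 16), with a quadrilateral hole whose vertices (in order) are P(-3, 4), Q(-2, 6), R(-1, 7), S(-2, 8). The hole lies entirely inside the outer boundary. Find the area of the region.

Outer boundary:
Σ = (-226) + (-312) + (-44) + (-96) + (-352) + (-24) = -1054
Area = |Σ|/2 = 527.
Hole:
Apply the shoelace (surveyor's) formula: 2A = Σ (x_i·y_{i+1} − x_{i+1}·y_i), indices taken mod 4.
Cross-terms: -10, -8, 6, 16  ⇒  Σ = 4
Area = |Σ|/2 = 2.
Net area = 527 − 2 = 525.

525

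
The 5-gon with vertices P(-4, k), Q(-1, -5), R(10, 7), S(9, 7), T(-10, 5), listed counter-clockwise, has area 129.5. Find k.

Write out the shoelace sum; only the two edges meeting at P involve k:
2·Area = [((-10)·k − (-4)·5) + ((-4)·(-5) − (-1)·k)] + 165
       = -9·k + 205 = 259
⇒ k = -6.

-6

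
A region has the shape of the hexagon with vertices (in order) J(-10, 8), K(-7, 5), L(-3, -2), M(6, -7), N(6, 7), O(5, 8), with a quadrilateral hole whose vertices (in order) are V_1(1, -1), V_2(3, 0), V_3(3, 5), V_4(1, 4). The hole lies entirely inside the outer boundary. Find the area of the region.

132.5

Outer boundary:
Σ = (6) + (29) + (33) + (84) + (13) + (120) = 285
Area = |Σ|/2 = 142.5.
Hole:
Apply the shoelace formula: 2A = Σ (x_i·y_{i+1} − x_{i+1}·y_i), indices taken mod 4.
Cross-terms: 3, 15, 7, -5  ⇒  Σ = 20
Area = |Σ|/2 = 10.
Net area = 142.5 − 10 = 132.5.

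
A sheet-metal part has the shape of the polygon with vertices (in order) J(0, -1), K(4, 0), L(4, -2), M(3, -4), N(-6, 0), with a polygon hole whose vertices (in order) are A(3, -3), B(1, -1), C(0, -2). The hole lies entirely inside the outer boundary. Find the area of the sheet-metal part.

14

Outer boundary:
Σ = (4) + (-8) + (-10) + (-24) + (6) = -32
Area = |Σ|/2 = 16.
Hole:
Apply the shoelace (surveyor's) formula: 2A = Σ (x_i·y_{i+1} − x_{i+1}·y_i), indices taken mod 3.
Σ = (0) + (-2) + (6) = 4
Area = |Σ|/2 = 2.
Net area = 16 − 2 = 14.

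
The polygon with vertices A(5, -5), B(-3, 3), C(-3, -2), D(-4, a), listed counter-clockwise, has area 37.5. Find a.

Write out the shoelace sum; only the two edges meeting at D involve a:
2·Area = [((-3)·a − (-4)·(-2)) + ((-4)·(-5) − 5·a)] + 15
       = -8·a + 27 = 75
⇒ a = -6.

-6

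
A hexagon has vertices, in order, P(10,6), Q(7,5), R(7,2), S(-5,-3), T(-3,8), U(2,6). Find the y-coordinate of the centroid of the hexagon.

269/93

Apply the surveyor's formula. First the cross-terms c_i = x_i·y_{i+1} − x_{i+1}·y_i:
  8, -21, -11, -49, -34, -48  ⇒  2A = -155, A = -77.5.
Then Σ (y_i + y_{i+1})·c_i = -1345, so ȳ = -1345 / (6·(-77.5)) = 269/93.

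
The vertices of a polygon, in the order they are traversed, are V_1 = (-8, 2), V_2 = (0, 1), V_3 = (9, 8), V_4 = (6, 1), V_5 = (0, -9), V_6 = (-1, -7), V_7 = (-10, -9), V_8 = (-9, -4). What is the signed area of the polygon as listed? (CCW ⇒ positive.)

-135.5

Apply the shoelace formula: 2A = Σ (x_i·y_{i+1} − x_{i+1}·y_i), indices taken mod 8.
V_1→V_2: (-8)(1) − (0)(2) = -8
V_2→V_3: (0)(8) − (9)(1) = -9
V_3→V_4: (9)(1) − (6)(8) = -39
V_4→V_5: (6)(-9) − (0)(1) = -54
V_5→V_6: (0)(-7) − (-1)(-9) = -9
V_6→V_7: (-1)(-9) − (-10)(-7) = -61
V_7→V_8: (-10)(-4) − (-9)(-9) = -41
V_8→V_1: (-9)(2) − (-8)(-4) = -50
Σ = -271
Signed area = Σ/2 = -135.5 (negative ⇒ clockwise traversal).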